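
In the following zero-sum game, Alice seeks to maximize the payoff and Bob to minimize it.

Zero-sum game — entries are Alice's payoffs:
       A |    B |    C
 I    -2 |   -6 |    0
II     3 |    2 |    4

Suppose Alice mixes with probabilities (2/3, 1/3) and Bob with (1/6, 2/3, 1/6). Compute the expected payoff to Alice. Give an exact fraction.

Against (1/6, 2/3, 1/6), each row's expected payoff is I: -13/3; II: 5/2.
Taking the (2/3, 1/3)-weighted average: (2/3)·(-13/3) + (1/3)·(5/2) = -37/18.

-37/18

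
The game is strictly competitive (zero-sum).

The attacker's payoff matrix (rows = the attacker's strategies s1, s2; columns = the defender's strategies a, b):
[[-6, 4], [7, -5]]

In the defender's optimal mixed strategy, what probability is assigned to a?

9/22

Row minima are -6 and -5, so the attacker's maximin is -5; column maxima are 7 and 4, so the defender's minimax is 4. These differ, so the equilibrium is in mixed strategies.
Let the defender play a with probability q. The attacker is indifferent when −6q + 4(1−q) = 7q − 5(1−q), giving q = 9/22.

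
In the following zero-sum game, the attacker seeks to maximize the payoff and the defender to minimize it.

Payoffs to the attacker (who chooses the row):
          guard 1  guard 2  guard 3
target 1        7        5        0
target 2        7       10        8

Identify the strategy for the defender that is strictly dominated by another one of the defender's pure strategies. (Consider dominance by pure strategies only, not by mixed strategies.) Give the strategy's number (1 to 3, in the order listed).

The defender prefers columns that give the attacker less. Compare guard 2 with guard 3: 0 < 5, 8 < 10.
So guard 3 strictly dominates guard 2 for the defender; guard 2 is strictly dominated.

2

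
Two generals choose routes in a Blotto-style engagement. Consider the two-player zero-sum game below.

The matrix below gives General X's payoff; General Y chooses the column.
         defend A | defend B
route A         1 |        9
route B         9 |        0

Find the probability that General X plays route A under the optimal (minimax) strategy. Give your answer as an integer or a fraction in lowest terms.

Row minima are 1 and 0, so General X's maximin is 1; column maxima are 9 and 9, so General Y's minimax is 9. These differ, so the equilibrium is in mixed strategies.
Let General X play route A with probability p. General Y is indifferent when p + 9(1−p) = 9p, giving p = 9/17.

9/17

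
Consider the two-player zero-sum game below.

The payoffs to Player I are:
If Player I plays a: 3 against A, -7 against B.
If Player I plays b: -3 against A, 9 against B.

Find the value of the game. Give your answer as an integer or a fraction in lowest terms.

Row minima are -7 and -3, so Player I's maximin is -3; column maxima are 3 and 9, so Player II's minimax is 3. These differ, so the equilibrium is in mixed strategies.
Let Player I play a with probability p. Player II is indifferent when 3p − 3(1−p) = −7p + 9(1−p), giving p = 6/11.
Let Player II play A with probability q. Player I is indifferent when 3q − 7(1−q) = −3q + 9(1−q), giving q = 8/11.
The value is 3·(8/11) + (-7)·(3/11) = 3/11.

3/11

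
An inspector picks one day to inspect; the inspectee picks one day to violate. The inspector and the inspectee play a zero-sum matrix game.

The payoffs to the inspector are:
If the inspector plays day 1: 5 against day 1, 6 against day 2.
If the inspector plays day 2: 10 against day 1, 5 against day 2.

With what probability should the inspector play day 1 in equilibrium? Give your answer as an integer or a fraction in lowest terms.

5/6

Row minima are 5 and 5, so the inspector's maximin is 5; column maxima are 10 and 6, so the inspectee's minimax is 6. These differ, so the equilibrium is in mixed strategies.
Let the inspector play day 1 with probability p. The inspectee is indifferent when 5p + 10(1−p) = 6p + 5(1−p), giving p = 5/6.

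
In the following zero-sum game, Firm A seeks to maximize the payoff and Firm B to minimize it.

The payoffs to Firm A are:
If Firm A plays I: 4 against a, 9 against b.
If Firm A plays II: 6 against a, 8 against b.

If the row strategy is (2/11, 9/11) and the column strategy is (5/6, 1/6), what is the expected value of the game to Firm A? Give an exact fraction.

200/33

Against (5/6, 1/6), each row's expected payoff is I: 29/6; II: 19/3.
Taking the (2/11, 9/11)-weighted average: (2/11)·(29/6) + (9/11)·(19/3) = 200/33.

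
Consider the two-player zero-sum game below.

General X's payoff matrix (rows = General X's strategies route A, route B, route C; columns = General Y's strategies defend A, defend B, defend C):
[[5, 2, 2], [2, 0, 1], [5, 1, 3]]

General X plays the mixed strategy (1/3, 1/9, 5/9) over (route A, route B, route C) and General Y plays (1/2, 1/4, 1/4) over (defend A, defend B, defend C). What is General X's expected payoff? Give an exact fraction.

Against (1/2, 1/4, 1/4), each row's expected payoff is route A: 7/2; route B: 5/4; route C: 7/2.
Taking the (1/3, 1/9, 5/9)-weighted average: (1/3)·(7/2) + (1/9)·(5/4) + (5/9)·(7/2) = 13/4.

13/4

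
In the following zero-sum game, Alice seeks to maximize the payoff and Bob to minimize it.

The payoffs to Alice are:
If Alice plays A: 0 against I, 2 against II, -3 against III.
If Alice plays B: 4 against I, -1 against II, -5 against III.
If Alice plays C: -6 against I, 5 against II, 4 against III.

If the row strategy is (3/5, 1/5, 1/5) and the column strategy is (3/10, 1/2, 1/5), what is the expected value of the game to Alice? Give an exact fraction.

Against (3/10, 1/2, 1/5), each row's expected payoff is A: 2/5; B: -3/10; C: 3/2.
Taking the (3/5, 1/5, 1/5)-weighted average: (3/5)·(2/5) + (1/5)·(-3/10) + (1/5)·(3/2) = 12/25.

12/25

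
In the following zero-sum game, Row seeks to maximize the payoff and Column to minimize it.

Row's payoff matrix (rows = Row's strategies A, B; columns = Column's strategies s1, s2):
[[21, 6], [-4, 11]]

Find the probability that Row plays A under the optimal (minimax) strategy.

1/2

Row minima are 6 and -4, so Row's maximin is 6; column maxima are 21 and 11, so Column's minimax is 11. These differ, so the equilibrium is in mixed strategies.
Let Row play A with probability p. Column is indifferent when 21p − 4(1−p) = 6p + 11(1−p), giving p = 1/2.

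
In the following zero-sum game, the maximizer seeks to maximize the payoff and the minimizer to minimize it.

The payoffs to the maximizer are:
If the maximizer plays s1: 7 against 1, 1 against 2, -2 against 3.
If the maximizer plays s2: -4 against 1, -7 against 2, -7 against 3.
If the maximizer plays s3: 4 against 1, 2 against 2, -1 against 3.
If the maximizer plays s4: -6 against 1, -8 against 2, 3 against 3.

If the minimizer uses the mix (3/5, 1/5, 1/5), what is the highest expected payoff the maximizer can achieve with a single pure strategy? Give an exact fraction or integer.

4

s1: (7)·(3/5) + (1)·(1/5) + (-2)·(1/5) = 4.
s2: (-4)·(3/5) + (-7)·(1/5) + (-7)·(1/5) = -26/5.
s3: (4)·(3/5) + (2)·(1/5) + (-1)·(1/5) = 13/5.
s4: (-6)·(3/5) + (-8)·(1/5) + (3)·(1/5) = -23/5.
The best pure response is s1 with expected payoff 4.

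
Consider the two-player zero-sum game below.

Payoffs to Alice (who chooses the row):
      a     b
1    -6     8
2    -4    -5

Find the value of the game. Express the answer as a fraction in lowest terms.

Row minima are -6 and -5, so Alice's maximin is -5; column maxima are -4 and 8, so Bob's minimax is -4. These differ, so the equilibrium is in mixed strategies.
Let Alice play 1 with probability p. Bob is indifferent when −6p − 4(1−p) = 8p − 5(1−p), giving p = 1/15.
Let Bob play a with probability q. Alice is indifferent when −6q + 8(1−q) = −4q − 5(1−q), giving q = 13/15.
The value is -6·(13/15) + (8)·(2/15) = -62/15.

-62/15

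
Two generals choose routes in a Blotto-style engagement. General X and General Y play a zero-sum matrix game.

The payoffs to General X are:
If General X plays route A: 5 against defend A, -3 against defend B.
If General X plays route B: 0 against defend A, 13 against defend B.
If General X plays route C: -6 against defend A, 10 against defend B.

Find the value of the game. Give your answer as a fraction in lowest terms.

Row route C is strictly dominated by row route B, so General X never plays it.
The remaining 2×2 game on (route A, route B) × (defend A, defend B) has no saddle point. Let General X play route A with probability p; indifference gives 5p = −3p + 13(1−p), so p = 13/21.
Similarly General Y's optimal q on defend A is 16/21, and the value is 5·(16/21) + (-3)·(5/21) = 65/21.

65/21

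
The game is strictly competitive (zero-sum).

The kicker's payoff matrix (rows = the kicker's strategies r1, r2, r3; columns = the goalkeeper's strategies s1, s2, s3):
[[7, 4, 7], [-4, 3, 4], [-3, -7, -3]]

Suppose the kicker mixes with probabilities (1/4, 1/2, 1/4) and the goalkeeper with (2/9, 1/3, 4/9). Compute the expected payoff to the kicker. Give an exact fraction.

49/36

Against (2/9, 1/3, 4/9), each row's expected payoff is r1: 6; r2: 17/9; r3: -13/3.
Taking the (1/4, 1/2, 1/4)-weighted average: (1/4)·(6) + (1/2)·(17/9) + (1/4)·(-13/3) = 49/36.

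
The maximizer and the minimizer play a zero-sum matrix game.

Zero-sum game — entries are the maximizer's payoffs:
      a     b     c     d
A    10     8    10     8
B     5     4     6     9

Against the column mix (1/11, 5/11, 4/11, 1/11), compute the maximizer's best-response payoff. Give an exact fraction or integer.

98/11

A: (10)·(1/11) + (8)·(5/11) + (10)·(4/11) + (8)·(1/11) = 98/11.
B: (5)·(1/11) + (4)·(5/11) + (6)·(4/11) + (9)·(1/11) = 58/11.
The best pure response is A with expected payoff 98/11.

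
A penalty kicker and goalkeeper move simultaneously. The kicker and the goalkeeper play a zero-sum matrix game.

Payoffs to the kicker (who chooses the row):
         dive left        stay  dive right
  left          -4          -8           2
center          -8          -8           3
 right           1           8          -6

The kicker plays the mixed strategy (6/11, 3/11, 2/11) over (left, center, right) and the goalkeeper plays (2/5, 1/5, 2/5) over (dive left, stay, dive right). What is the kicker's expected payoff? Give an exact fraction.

Against (2/5, 1/5, 2/5), each row's expected payoff is left: -12/5; center: -18/5; right: -2/5.
Taking the (6/11, 3/11, 2/11)-weighted average: (6/11)·(-12/5) + (3/11)·(-18/5) + (2/11)·(-2/5) = -26/11.

-26/11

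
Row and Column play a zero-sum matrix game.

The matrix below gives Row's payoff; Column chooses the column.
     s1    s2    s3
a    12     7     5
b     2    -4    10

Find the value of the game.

Column s1 is strictly dominated by s2 for Column (it gives Row more in every row).
The remaining 2×2 game on (a, b) × (s2, s3) has no saddle point. Let Row play a with probability p; indifference gives 7p − 4(1−p) = 5p + 10(1−p), so p = 7/8.
Similarly Column's optimal q on s2 is 5/16, and the value is 7·(5/16) + (5)·(11/16) = 45/8.

45/8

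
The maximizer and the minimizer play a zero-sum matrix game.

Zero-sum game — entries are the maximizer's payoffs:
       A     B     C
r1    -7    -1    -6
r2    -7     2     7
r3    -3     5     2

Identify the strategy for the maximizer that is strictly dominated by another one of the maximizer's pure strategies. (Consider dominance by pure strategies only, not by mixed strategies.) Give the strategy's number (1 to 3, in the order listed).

Compare r1 with r3: -3 > -7, 5 > -1, 2 > -6.
So r3 strictly dominates r1 for the maximizer; r1 is strictly dominated.

1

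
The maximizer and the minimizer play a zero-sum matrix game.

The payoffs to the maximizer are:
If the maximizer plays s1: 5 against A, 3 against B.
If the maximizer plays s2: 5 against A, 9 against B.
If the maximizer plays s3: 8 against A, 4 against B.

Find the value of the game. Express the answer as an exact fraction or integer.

Row s1 is strictly dominated by row s3, so the maximizer never plays it.
The remaining 2×2 game on (s2, s3) × (A, B) has no saddle point. Let the maximizer play s2 with probability p; indifference gives 5p + 8(1−p) = 9p + 4(1−p), so p = 1/2.
Similarly the minimizer's optimal q on A is 5/8, and the value is 5·(5/8) + (9)·(3/8) = 13/2.

13/2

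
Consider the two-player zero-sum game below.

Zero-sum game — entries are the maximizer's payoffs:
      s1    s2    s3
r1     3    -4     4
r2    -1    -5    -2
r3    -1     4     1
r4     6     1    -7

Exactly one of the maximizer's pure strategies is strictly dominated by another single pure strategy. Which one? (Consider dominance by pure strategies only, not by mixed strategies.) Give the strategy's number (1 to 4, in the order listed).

Compare r2 with r1: 3 > -1, -4 > -5, 4 > -2.
So r1 strictly dominates r2 for the maximizer; r2 is strictly dominated.

2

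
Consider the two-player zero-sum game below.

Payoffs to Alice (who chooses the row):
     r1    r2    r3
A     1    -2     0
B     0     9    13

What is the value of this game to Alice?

Column r3 is strictly dominated by r2 for Bob (it gives Alice more in every row).
The remaining 2×2 game on (A, B) × (r1, r2) has no saddle point. Let Alice play A with probability p; indifference gives p = −2p + 9(1−p), so p = 3/4.
Similarly Bob's optimal q on r1 is 11/12, and the value is 1·(11/12) + (-2)·(1/12) = 3/4.

3/4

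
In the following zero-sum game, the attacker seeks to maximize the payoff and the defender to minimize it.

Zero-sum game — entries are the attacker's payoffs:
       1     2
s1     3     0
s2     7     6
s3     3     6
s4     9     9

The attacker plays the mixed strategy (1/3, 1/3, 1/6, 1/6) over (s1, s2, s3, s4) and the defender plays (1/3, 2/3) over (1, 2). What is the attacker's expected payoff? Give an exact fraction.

43/9

Against (1/3, 2/3), each row's expected payoff is s1: 1; s2: 19/3; s3: 5; s4: 9.
Taking the (1/3, 1/3, 1/6, 1/6)-weighted average: (1/3)·(1) + (1/3)·(19/3) + (1/6)·(5) + (1/6)·(9) = 43/9.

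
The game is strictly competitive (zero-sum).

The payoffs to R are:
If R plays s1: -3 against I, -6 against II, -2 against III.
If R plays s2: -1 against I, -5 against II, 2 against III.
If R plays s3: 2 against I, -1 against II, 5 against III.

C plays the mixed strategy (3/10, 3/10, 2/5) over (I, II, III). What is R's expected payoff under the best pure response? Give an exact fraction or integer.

s1: (-3)·(3/10) + (-6)·(3/10) + (-2)·(2/5) = -7/2.
s2: (-1)·(3/10) + (-5)·(3/10) + (2)·(2/5) = -1.
s3: (2)·(3/10) + (-1)·(3/10) + (5)·(2/5) = 23/10.
The best pure response is s3 with expected payoff 23/10.

23/10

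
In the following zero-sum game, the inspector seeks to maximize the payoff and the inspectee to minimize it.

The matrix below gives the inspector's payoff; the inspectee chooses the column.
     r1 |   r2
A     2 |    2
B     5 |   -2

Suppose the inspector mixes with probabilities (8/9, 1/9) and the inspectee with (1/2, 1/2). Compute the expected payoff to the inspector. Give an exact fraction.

Against (1/2, 1/2), each row's expected payoff is A: 2; B: 3/2.
Taking the (8/9, 1/9)-weighted average: (8/9)·(2) + (1/9)·(3/2) = 35/18.

35/18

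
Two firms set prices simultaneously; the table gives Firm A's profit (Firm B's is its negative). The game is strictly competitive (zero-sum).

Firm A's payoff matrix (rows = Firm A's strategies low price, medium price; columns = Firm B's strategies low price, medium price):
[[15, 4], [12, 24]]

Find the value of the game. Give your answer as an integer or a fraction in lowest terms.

312/23

Row minima are 4 and 12, so Firm A's maximin is 12; column maxima are 15 and 24, so Firm B's minimax is 15. These differ, so the equilibrium is in mixed strategies.
Let Firm A play low price with probability p. Firm B is indifferent when 15p + 12(1−p) = 4p + 24(1−p), giving p = 12/23.
Let Firm B play low price with probability q. Firm A is indifferent when 15q + 4(1−q) = 12q + 24(1−q), giving q = 20/23.
The value is 15·(20/23) + (4)·(3/23) = 312/23.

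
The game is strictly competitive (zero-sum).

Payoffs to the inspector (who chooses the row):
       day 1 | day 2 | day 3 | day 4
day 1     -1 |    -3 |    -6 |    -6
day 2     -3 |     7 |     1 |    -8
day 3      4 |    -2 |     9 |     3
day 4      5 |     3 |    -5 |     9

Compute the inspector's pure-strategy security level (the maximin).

-2

The worst-case payoff for each row is day 1: -6, day 2: -8, day 3: -2, day 4: -5.
The best of these is -2.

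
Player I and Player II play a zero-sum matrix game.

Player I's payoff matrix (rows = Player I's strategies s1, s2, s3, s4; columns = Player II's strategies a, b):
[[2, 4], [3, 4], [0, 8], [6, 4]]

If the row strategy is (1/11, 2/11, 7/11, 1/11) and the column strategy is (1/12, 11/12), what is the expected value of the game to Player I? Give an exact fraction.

403/66

Against (1/12, 11/12), each row's expected payoff is s1: 23/6; s2: 47/12; s3: 22/3; s4: 25/6.
Taking the (1/11, 2/11, 7/11, 1/11)-weighted average: (1/11)·(23/6) + (2/11)·(47/12) + (7/11)·(22/3) + (1/11)·(25/6) = 403/66.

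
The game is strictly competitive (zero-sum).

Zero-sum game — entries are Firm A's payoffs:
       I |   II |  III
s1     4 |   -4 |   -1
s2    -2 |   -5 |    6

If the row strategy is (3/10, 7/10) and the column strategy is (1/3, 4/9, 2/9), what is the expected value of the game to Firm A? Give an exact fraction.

Against (1/3, 4/9, 2/9), each row's expected payoff is s1: -2/3; s2: -14/9.
Taking the (3/10, 7/10)-weighted average: (3/10)·(-2/3) + (7/10)·(-14/9) = -58/45.

-58/45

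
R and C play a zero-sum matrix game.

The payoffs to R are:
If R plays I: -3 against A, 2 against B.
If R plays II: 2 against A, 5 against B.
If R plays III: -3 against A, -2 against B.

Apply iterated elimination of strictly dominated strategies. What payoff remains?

2

Column B is strictly dominated by A for C (-3<2, 2<5, -3<-2); eliminate B.
Row I is strictly dominated by row II (2>-3); eliminate I.
Row III is strictly dominated by row II (2>-3); eliminate III.
Only (II, A) remains, with payoff 2.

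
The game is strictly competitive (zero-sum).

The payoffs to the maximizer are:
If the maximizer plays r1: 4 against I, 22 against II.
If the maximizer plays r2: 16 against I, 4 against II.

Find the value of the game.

Row minima are 4 and 4, so the maximizer's maximin is 4; column maxima are 16 and 22, so the minimizer's minimax is 16. These differ, so the equilibrium is in mixed strategies.
Let the maximizer play r1 with probability p. The minimizer is indifferent when 4p + 16(1−p) = 22p + 4(1−p), giving p = 2/5.
Let the minimizer play I with probability q. The maximizer is indifferent when 4q + 22(1−q) = 16q + 4(1−q), giving q = 3/5.
The value is 4·(3/5) + (22)·(2/5) = 56/5.

56/5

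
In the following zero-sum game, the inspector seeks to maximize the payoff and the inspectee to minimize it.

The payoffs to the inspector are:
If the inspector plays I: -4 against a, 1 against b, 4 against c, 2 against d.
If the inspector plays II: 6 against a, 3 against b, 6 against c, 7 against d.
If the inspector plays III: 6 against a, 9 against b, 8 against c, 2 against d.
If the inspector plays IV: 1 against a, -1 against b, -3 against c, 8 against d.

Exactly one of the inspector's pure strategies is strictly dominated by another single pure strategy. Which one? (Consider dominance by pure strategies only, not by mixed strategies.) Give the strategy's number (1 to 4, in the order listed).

Compare I with II: 6 > -4, 3 > 1, 6 > 4, 7 > 2.
So II strictly dominates I for the inspector; I is strictly dominated.

1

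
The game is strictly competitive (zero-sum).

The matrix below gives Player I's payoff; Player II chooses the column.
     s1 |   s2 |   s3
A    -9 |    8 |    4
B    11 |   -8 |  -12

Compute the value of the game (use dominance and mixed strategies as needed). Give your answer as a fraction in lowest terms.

Column s2 is strictly dominated by s3 for Player II (it gives Player I more in every row).
The remaining 2×2 game on (A, B) × (s1, s3) has no saddle point. Let Player I play A with probability p; indifference gives −9p + 11(1−p) = 4p − 12(1−p), so p = 23/36.
Similarly Player II's optimal q on s1 is 4/9, and the value is -9·(4/9) + (4)·(5/9) = -16/9.

-16/9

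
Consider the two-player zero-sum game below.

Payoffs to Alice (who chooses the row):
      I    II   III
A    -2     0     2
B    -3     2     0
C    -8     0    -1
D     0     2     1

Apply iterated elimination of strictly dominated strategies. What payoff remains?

Column III is strictly dominated by I for Bob (-2<2, -3<0, -8<-1, 0<1); eliminate III.
Row C is strictly dominated by row B (-3>-8, 2>0); eliminate C.
Column II is strictly dominated by I for Bob (-2<0, -3<2, 0<2); eliminate II.
Row A is strictly dominated by row D (0>-2); eliminate A.
Row B is strictly dominated by row D (0>-3); eliminate B.
Only (D, I) remains, with payoff 0.

0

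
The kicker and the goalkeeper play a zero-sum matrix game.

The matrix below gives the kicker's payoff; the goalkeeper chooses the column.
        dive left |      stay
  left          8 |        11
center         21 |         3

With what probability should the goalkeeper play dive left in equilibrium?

8/21

Row minima are 8 and 3, so the kicker's maximin is 8; column maxima are 21 and 11, so the goalkeeper's minimax is 11. These differ, so the equilibrium is in mixed strategies.
Let the goalkeeper play dive left with probability q. The kicker is indifferent when 8q + 11(1−q) = 21q + 3(1−q), giving q = 8/21.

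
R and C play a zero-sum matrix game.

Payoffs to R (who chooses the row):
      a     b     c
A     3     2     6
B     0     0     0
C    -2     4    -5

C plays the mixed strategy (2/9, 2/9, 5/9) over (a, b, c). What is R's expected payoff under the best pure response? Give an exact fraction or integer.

40/9

A: (3)·(2/9) + (2)·(2/9) + (6)·(5/9) = 40/9.
B: (0)·(2/9) + (0)·(2/9) + (0)·(5/9) = 0.
C: (-2)·(2/9) + (4)·(2/9) + (-5)·(5/9) = -7/3.
The best pure response is A with expected payoff 40/9.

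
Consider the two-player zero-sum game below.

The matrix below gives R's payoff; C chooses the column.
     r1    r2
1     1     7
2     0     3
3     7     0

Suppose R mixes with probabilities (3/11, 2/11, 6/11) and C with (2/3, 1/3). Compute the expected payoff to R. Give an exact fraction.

Against (2/3, 1/3), each row's expected payoff is 1: 3; 2: 1; 3: 14/3.
Taking the (3/11, 2/11, 6/11)-weighted average: (3/11)·(3) + (2/11)·(1) + (6/11)·(14/3) = 39/11.

39/11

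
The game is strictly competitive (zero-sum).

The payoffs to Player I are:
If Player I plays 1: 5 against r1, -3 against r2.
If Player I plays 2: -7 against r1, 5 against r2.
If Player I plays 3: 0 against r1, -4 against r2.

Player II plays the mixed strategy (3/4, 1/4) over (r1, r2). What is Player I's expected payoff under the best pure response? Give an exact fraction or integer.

1: (5)·(3/4) + (-3)·(1/4) = 3.
2: (-7)·(3/4) + (5)·(1/4) = -4.
3: (0)·(3/4) + (-4)·(1/4) = -1.
The best pure response is 1 with expected payoff 3.

3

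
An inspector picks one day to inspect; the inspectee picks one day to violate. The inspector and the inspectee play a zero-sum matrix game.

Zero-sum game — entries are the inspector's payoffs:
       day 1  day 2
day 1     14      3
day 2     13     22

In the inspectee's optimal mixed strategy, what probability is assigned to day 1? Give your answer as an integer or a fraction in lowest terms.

19/20

Row minima are 3 and 13, so the inspector's maximin is 13; column maxima are 14 and 22, so the inspectee's minimax is 14. These differ, so the equilibrium is in mixed strategies.
Let the inspectee play day 1 with probability q. The inspector is indifferent when 14q + 3(1−q) = 13q + 22(1−q), giving q = 19/20.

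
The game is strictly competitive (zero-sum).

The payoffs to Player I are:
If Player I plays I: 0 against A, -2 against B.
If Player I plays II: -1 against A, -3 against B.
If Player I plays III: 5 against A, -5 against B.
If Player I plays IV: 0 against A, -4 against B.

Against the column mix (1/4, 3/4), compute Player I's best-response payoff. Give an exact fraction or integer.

-3/2

I: (0)·(1/4) + (-2)·(3/4) = -3/2.
II: (-1)·(1/4) + (-3)·(3/4) = -5/2.
III: (5)·(1/4) + (-5)·(3/4) = -5/2.
IV: (0)·(1/4) + (-4)·(3/4) = -3.
The best pure response is I with expected payoff -3/2.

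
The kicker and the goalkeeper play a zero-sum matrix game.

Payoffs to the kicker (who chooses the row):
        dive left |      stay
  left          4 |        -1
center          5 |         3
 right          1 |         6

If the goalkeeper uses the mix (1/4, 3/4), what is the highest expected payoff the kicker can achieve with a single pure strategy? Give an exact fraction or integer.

19/4

left: (4)·(1/4) + (-1)·(3/4) = 1/4.
center: (5)·(1/4) + (3)·(3/4) = 7/2.
right: (1)·(1/4) + (6)·(3/4) = 19/4.
The best pure response is right with expected payoff 19/4.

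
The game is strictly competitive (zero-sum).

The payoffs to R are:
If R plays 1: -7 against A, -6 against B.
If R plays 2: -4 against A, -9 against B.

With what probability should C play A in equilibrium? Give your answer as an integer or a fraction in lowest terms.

1/2

Row minima are -7 and -9, so R's maximin is -7; column maxima are -4 and -6, so C's minimax is -6. These differ, so the equilibrium is in mixed strategies.
Let C play A with probability q. R is indifferent when −7q − 6(1−q) = −4q − 9(1−q), giving q = 1/2.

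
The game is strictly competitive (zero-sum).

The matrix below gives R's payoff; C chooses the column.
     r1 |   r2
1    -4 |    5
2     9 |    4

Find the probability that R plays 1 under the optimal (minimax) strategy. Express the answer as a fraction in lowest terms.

5/14

Row minima are -4 and 4, so R's maximin is 4; column maxima are 9 and 5, so C's minimax is 5. These differ, so the equilibrium is in mixed strategies.
Let R play 1 with probability p. C is indifferent when −4p + 9(1−p) = 5p + 4(1−p), giving p = 5/14.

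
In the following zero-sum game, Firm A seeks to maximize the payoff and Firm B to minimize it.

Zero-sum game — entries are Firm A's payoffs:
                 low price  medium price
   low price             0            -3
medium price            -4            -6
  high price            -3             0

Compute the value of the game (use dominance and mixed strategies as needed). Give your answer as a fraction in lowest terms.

-3/2

Row medium price is strictly dominated by row high price, so Firm A never plays it.
The remaining 2×2 game on (low price, high price) × (low price, medium price) has no saddle point. Let Firm A play low price with probability p; indifference gives −3(1−p) = −3p, so p = 1/2.
Similarly Firm B's optimal q on low price is 1/2, and the value is 0·(1/2) + (-3)·(1/2) = -3/2.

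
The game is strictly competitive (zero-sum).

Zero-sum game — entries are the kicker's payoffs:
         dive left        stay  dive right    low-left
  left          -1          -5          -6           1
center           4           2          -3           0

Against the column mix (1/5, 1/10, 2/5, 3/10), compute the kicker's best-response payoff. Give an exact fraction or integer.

left: (-1)·(1/5) + (-5)·(1/10) + (-6)·(2/5) + (1)·(3/10) = -14/5.
center: (4)·(1/5) + (2)·(1/10) + (-3)·(2/5) + (0)·(3/10) = -1/5.
The best pure response is center with expected payoff -1/5.

-1/5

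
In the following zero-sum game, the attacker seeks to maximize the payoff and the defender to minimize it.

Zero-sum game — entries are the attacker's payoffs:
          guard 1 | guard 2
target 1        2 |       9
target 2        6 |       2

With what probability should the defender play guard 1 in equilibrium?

7/11

Row minima are 2 and 2, so the attacker's maximin is 2; column maxima are 6 and 9, so the defender's minimax is 6. These differ, so the equilibrium is in mixed strategies.
Let the defender play guard 1 with probability q. The attacker is indifferent when 2q + 9(1−q) = 6q + 2(1−q), giving q = 7/11.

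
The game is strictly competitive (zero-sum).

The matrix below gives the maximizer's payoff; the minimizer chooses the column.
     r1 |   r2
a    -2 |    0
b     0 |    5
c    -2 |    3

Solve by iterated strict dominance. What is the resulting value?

0

Row c is strictly dominated by row b (0>-2, 5>3); eliminate c.
Column r2 is strictly dominated by r1 for the minimizer (-2<0, 0<5); eliminate r2.
Row a is strictly dominated by row b (0>-2); eliminate a.
Only (b, r1) remains, with payoff 0.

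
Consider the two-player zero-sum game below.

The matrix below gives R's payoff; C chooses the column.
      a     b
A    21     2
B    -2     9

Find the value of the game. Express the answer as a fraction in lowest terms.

Row minima are 2 and -2, so R's maximin is 2; column maxima are 21 and 9, so C's minimax is 9. These differ, so the equilibrium is in mixed strategies.
Let R play A with probability p. C is indifferent when 21p − 2(1−p) = 2p + 9(1−p), giving p = 11/30.
Let C play a with probability q. R is indifferent when 21q + 2(1−q) = −2q + 9(1−q), giving q = 7/30.
The value is 21·(7/30) + (2)·(23/30) = 193/30.

193/30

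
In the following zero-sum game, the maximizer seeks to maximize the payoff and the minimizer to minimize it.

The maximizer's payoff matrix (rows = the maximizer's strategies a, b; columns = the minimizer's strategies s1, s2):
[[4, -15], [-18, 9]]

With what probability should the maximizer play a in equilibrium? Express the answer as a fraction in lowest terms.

Row minima are -15 and -18, so the maximizer's maximin is -15; column maxima are 4 and 9, so the minimizer's minimax is 4. These differ, so the equilibrium is in mixed strategies.
Let the maximizer play a with probability p. The minimizer is indifferent when 4p − 18(1−p) = −15p + 9(1−p), giving p = 27/46.

27/46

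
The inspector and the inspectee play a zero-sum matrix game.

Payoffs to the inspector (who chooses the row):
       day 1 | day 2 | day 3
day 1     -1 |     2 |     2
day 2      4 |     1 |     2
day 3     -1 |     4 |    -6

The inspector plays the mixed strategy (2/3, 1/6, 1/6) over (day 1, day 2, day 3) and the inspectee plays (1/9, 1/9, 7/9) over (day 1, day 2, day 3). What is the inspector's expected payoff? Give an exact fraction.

Against (1/9, 1/9, 7/9), each row's expected payoff is day 1: 5/3; day 2: 19/9; day 3: -13/3.
Taking the (2/3, 1/6, 1/6)-weighted average: (2/3)·(5/3) + (1/6)·(19/9) + (1/6)·(-13/3) = 20/27.

20/27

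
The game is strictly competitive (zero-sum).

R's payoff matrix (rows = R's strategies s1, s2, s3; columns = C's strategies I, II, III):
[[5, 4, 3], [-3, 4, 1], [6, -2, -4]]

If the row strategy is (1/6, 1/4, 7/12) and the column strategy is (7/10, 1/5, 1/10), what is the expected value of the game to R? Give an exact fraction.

Against (7/10, 1/5, 1/10), each row's expected payoff is s1: 23/5; s2: -6/5; s3: 17/5.
Taking the (1/6, 1/4, 7/12)-weighted average: (1/6)·(23/5) + (1/4)·(-6/5) + (7/12)·(17/5) = 49/20.

49/20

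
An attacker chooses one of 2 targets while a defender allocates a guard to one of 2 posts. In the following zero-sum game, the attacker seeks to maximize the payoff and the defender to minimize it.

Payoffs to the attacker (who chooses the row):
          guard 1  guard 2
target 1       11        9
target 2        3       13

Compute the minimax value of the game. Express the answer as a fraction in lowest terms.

Row minima are 9 and 3, so the attacker's maximin is 9; column maxima are 11 and 13, so the defender's minimax is 11. These differ, so the equilibrium is in mixed strategies.
Let the attacker play target 1 with probability p. The defender is indifferent when 11p + 3(1−p) = 9p + 13(1−p), giving p = 5/6.
Let the defender play guard 1 with probability q. The attacker is indifferent when 11q + 9(1−q) = 3q + 13(1−q), giving q = 1/3.
The value is 11·(1/3) + (9)·(2/3) = 29/3.

29/3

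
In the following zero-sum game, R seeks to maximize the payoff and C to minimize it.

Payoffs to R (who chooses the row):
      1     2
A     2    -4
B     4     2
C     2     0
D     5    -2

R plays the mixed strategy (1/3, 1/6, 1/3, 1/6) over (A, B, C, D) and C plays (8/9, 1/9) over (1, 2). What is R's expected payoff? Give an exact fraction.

64/27

Against (8/9, 1/9), each row's expected payoff is A: 4/3; B: 34/9; C: 16/9; D: 38/9.
Taking the (1/3, 1/6, 1/3, 1/6)-weighted average: (1/3)·(4/3) + (1/6)·(34/9) + (1/3)·(16/9) + (1/6)·(38/9) = 64/27.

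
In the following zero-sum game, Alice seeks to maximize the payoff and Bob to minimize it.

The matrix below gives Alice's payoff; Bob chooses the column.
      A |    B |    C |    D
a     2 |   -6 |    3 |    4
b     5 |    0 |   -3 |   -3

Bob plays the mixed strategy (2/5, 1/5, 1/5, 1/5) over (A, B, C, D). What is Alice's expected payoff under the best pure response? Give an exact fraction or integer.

1

a: (2)·(2/5) + (-6)·(1/5) + (3)·(1/5) + (4)·(1/5) = 1.
b: (5)·(2/5) + (0)·(1/5) + (-3)·(1/5) + (-3)·(1/5) = 4/5.
The best pure response is a with expected payoff 1.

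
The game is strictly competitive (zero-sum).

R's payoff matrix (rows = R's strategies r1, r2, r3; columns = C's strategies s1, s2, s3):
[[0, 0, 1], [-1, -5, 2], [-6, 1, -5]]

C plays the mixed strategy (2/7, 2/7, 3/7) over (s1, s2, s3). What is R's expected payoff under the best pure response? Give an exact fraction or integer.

3/7

r1: (0)·(2/7) + (0)·(2/7) + (1)·(3/7) = 3/7.
r2: (-1)·(2/7) + (-5)·(2/7) + (2)·(3/7) = -6/7.
r3: (-6)·(2/7) + (1)·(2/7) + (-5)·(3/7) = -25/7.
The best pure response is r1 with expected payoff 3/7.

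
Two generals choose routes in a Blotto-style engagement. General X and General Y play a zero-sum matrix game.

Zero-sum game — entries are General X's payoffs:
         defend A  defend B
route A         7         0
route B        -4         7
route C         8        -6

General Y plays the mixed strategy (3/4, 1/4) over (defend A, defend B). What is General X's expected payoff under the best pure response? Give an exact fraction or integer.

route A: (7)·(3/4) + (0)·(1/4) = 21/4.
route B: (-4)·(3/4) + (7)·(1/4) = -5/4.
route C: (8)·(3/4) + (-6)·(1/4) = 9/2.
The best pure response is route A with expected payoff 21/4.

21/4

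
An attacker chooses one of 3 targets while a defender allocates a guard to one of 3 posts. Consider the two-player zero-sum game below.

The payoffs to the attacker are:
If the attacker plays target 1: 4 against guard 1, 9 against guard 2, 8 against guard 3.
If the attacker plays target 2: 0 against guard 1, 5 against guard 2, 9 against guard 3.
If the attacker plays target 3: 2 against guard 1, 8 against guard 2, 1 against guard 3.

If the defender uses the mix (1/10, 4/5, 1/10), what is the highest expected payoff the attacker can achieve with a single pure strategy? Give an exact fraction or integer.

42/5

target 1: (4)·(1/10) + (9)·(4/5) + (8)·(1/10) = 42/5.
target 2: (0)·(1/10) + (5)·(4/5) + (9)·(1/10) = 49/10.
target 3: (2)·(1/10) + (8)·(4/5) + (1)·(1/10) = 67/10.
The best pure response is target 1 with expected payoff 42/5.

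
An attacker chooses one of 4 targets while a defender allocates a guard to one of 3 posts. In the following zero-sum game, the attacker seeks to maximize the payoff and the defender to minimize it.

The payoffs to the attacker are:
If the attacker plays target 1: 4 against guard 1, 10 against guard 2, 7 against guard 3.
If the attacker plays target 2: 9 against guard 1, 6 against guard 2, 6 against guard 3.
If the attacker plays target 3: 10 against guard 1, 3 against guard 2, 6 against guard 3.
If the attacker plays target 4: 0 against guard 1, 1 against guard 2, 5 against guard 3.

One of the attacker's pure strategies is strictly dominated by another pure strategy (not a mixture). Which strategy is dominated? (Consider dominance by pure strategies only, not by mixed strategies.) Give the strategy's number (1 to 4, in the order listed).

Compare target 4 with target 1: 4 > 0, 10 > 1, 7 > 5.
So target 1 strictly dominates target 4 for the attacker; target 4 is strictly dominated.

4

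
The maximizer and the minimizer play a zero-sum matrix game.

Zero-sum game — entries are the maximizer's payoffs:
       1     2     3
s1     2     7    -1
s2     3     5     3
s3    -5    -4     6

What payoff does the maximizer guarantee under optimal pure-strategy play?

3

Row minima: -1, 3, -5 → the maximizer's maximin is 3.
Column maxima: 3, 7, 6 → the minimizer's minimax is 3.
They coincide at (s2, 1), so the value is 3.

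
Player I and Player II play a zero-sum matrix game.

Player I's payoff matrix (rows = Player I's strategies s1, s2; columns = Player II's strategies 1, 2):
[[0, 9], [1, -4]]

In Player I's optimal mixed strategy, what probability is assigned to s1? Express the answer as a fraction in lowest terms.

Row minima are 0 and -4, so Player I's maximin is 0; column maxima are 1 and 9, so Player II's minimax is 1. These differ, so the equilibrium is in mixed strategies.
Let Player I play s1 with probability p. Player II is indifferent when (1−p) = 9p − 4(1−p), giving p = 5/14.

5/14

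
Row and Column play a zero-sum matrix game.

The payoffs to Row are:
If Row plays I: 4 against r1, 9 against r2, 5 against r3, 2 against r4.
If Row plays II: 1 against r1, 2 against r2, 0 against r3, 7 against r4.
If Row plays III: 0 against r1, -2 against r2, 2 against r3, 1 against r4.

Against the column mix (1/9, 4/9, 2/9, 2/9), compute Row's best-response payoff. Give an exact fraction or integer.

6

I: (4)·(1/9) + (9)·(4/9) + (5)·(2/9) + (2)·(2/9) = 6.
II: (1)·(1/9) + (2)·(4/9) + (0)·(2/9) + (7)·(2/9) = 23/9.
III: (0)·(1/9) + (-2)·(4/9) + (2)·(2/9) + (1)·(2/9) = -2/9.
The best pure response is I with expected payoff 6.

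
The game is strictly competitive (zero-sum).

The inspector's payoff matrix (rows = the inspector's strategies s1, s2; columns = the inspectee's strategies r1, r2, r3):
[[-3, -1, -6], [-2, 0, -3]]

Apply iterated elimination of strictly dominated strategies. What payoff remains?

-3

Column r1 is strictly dominated by r3 for the inspectee (-6<-3, -3<-2); eliminate r1.
Column r2 is strictly dominated by r3 for the inspectee (-6<-1, -3<0); eliminate r2.
Row s1 is strictly dominated by row s2 (-3>-6); eliminate s1.
Only (s2, r3) remains, with payoff -3.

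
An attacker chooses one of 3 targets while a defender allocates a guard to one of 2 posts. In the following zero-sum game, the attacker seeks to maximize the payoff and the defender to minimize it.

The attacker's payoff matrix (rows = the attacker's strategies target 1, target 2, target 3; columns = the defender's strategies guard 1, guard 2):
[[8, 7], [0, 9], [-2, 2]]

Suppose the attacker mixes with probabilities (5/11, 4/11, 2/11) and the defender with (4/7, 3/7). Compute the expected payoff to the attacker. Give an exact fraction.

369/77

Against (4/7, 3/7), each row's expected payoff is target 1: 53/7; target 2: 27/7; target 3: -2/7.
Taking the (5/11, 4/11, 2/11)-weighted average: (5/11)·(53/7) + (4/11)·(27/7) + (2/11)·(-2/7) = 369/77.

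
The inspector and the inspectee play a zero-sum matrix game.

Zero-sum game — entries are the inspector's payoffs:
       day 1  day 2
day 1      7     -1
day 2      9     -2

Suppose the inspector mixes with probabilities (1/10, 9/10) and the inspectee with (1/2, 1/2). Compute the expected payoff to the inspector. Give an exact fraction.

69/20

Against (1/2, 1/2), each row's expected payoff is day 1: 3; day 2: 7/2.
Taking the (1/10, 9/10)-weighted average: (1/10)·(3) + (9/10)·(7/2) = 69/20.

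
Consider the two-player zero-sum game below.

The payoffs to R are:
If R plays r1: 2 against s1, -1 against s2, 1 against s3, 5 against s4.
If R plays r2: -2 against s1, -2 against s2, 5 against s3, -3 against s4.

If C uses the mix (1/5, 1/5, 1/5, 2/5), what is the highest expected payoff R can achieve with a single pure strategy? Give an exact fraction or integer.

12/5

r1: (2)·(1/5) + (-1)·(1/5) + (1)·(1/5) + (5)·(2/5) = 12/5.
r2: (-2)·(1/5) + (-2)·(1/5) + (5)·(1/5) + (-3)·(2/5) = -1.
The best pure response is r1 with expected payoff 12/5.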